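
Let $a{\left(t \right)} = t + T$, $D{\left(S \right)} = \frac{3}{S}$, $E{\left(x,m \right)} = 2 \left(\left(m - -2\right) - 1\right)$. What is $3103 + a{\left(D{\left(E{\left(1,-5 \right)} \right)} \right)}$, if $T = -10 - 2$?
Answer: $\frac{24725}{8} \approx 3090.6$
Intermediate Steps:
$T = -12$ ($T = -10 - 2 = -12$)
$E{\left(x,m \right)} = 2 + 2 m$ ($E{\left(x,m \right)} = 2 \left(\left(m + 2\right) - 1\right) = 2 \left(\left(2 + m\right) - 1\right) = 2 \left(1 + m\right) = 2 + 2 m$)
$a{\left(t \right)} = -12 + t$ ($a{\left(t \right)} = t - 12 = -12 + t$)
$3103 + a{\left(D{\left(E{\left(1,-5 \right)} \right)} \right)} = 3103 - \left(12 - \frac{3}{2 + 2 \left(-5\right)}\right) = 3103 - \left(12 - \frac{3}{2 - 10}\right) = 3103 - \left(12 - \frac{3}{-8}\right) = 3103 + \left(-12 + 3 \left(- \frac{1}{8}\right)\right) = 3103 - \frac{99}{8} = \frac{24725}{8}$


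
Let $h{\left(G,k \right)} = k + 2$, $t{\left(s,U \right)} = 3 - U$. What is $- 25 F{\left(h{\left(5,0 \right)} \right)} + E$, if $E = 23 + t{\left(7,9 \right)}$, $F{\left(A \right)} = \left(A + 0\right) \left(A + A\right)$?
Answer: $-183$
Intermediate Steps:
$h{\left(G,k \right)} = 2 + k$
$F{\left(A \right)} = 2 A^{2}$ ($F{\left(A \right)} = A 2 A = 2 A^{2}$)
$E = 17$ ($E = 23 + \left(3 - 9\right) = 23 - 6 = 17$)
$- 25 F{\left(h{\left(5,0 \right)} \right)} + E = - 25 \cdot 2 \left(2 + 0\right)^{2} + 17 = - 25 \cdot 2 \cdot 2^{2} + 17 = - 25 \cdot 2 \cdot 4 + 17 = \left(-25\right) 8 + 17 = -200 + 17 = -183$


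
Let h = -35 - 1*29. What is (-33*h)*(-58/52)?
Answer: -30624/13 ≈ -2355.7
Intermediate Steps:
h = -64 (h = -35 - 29 = -64)
(-33*h)*(-58/52) = (-33*(-64))*(-58/52) = 2112*(-58*1/52) = 2112*(-29/26) = -30624/13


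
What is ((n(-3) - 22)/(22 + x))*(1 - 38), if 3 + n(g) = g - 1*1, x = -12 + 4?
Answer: 1073/14 ≈ 76.643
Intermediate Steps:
x = -8
n(g) = -4 + g (n(g) = -3 + (g - 1*1) = -3 + (g - 1) = -3 + (-1 + g) = -4 + g)
((n(-3) - 22)/(22 + x))*(1 - 38) = (((-4 - 3) - 22)/(22 - 8))*(1 - 38) = ((-7 - 22)/14)*(-37) = -29*1/14*(-37) = -29/14*(-37) = 1073/14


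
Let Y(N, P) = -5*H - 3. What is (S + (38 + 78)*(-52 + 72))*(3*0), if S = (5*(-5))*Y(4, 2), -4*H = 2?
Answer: 0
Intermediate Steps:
H = -½ (H = -¼*2 = -½ ≈ -0.50000)
Y(N, P) = -½ (Y(N, P) = -5*(-½) - 3 = 5/2 - 3 = -½)
S = 25/2 (S = (5*(-5))*(-½) = -25*(-½) = 25/2 ≈ 12.500)
(S + (38 + 78)*(-52 + 72))*(3*0) = (25/2 + (38 + 78)*(-52 + 72))*(3*0) = (25/2 + 116*20)*0 = (25/2 + 2320)*0 = (4665/2)*0 = 0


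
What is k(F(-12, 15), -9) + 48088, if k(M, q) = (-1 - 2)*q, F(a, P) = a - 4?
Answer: 48115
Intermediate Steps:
F(a, P) = -4 + a
k(M, q) = -3*q
k(F(-12, 15), -9) + 48088 = -3*(-9) + 48088 = 27 + 48088 = 48115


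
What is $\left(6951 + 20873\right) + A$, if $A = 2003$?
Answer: $29827$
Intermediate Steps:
$\left(6951 + 20873\right) + A = \left(6951 + 20873\right) + 2003 = 27824 + 2003 = 29827$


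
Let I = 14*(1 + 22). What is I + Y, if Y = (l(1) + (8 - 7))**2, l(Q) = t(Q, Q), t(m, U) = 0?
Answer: 323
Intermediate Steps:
l(Q) = 0
Y = 1 (Y = (0 + (8 - 7))**2 = (0 + 1)**2 = 1**2 = 1)
I = 322 (I = 14*23 = 322)
I + Y = 322 + 1 = 323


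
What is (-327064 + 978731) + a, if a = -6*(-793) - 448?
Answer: 655977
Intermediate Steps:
a = 4310 (a = 4758 - 448 = 4310)
(-327064 + 978731) + a = (-327064 + 978731) + 4310 = 651667 + 4310 = 655977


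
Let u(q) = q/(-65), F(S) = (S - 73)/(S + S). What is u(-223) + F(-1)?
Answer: 2628/65 ≈ 40.431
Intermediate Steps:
F(S) = (-73 + S)/(2*S) (F(S) = (-73 + S)/((2*S)) = (-73 + S)*(1/(2*S)) = (-73 + S)/(2*S))
u(q) = -q/65 (u(q) = q*(-1/65) = -q/65)
u(-223) + F(-1) = -1/65*(-223) + (½)*(-73 - 1)/(-1) = 223/65 + (½)*(-1)*(-74) = 223/65 + 37 = 2628/65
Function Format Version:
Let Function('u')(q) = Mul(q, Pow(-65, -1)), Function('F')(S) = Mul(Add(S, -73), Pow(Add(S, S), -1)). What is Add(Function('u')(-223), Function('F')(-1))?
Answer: Rational(2628, 65) ≈ 40.431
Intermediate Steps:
Function('F')(S) = Mul(Rational(1, 2), Pow(S, -1), Add(-73, S)) (Function('F')(S) = Mul(Add(-73, S), Pow(Mul(2, S), -1)) = Mul(Add(-73, S), Mul(Rational(1, 2), Pow(S, -1))) = Mul(Rational(1, 2), Pow(S, -1), Add(-73, S)))
Function('u')(q) = Mul(Rational(-1, 65), q) (Function('u')(q) = Mul(q, Rational(-1, 65)) = Mul(Rational(-1, 65), q))
Add(Function('u')(-223), Function('F')(-1)) = Add(Mul(Rational(-1, 65), -223), Mul(Rational(1, 2), Pow(-1, -1), Add(-73, -1))) = Add(Rational(223, 65), Mul(Rational(1, 2), -1, -74)) = Add(Rational(223, 65), 37) = Rational(2628, 65)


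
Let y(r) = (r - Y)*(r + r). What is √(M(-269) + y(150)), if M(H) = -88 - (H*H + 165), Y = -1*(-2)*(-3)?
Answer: I*√25814 ≈ 160.67*I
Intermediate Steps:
Y = -6 (Y = 2*(-3) = -6)
M(H) = -253 - H² (M(H) = -88 - (H² + 165) = -88 - (165 + H²) = -88 + (-165 - H²) = -253 - H²)
y(r) = 2*r*(6 + r) (y(r) = (r - 1*(-6))*(r + r) = (r + 6)*(2*r) = (6 + r)*(2*r) = 2*r*(6 + r))
√(M(-269) + y(150)) = √((-253 - 1*(-269)²) + 2*150*(6 + 150)) = √((-253 - 1*72361) + 2*150*156) = √((-253 - 72361) + 46800) = √(-72614 + 46800) = √(-25814) = I*√25814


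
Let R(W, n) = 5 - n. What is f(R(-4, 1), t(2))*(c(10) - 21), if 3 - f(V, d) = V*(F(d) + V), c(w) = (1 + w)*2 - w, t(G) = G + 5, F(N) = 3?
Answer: 225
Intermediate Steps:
t(G) = 5 + G
c(w) = 2 + w (c(w) = (2 + 2*w) - w = 2 + w)
f(V, d) = 3 - V*(3 + V)
f(R(-4, 1), t(2))*(c(10) - 21) = (3 - (5 - 1*1)² - 3*(5 - 1*1))*((2 + 10) - 21) = (3 - (5 - 1)² - 3*(5 - 1))*(12 - 21) = (3 - 1*4² - 3*4)*(-9) = (3 - 1*16 - 12)*(-9) = (3 - 16 - 12)*(-9) = -25*(-9) = 225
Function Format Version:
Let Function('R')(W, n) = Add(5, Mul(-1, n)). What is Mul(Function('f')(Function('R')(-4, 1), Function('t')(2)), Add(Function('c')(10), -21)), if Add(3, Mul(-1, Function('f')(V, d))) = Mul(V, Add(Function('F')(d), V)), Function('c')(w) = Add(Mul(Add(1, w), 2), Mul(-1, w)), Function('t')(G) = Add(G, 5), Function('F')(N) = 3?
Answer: 225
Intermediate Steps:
Function('t')(G) = Add(5, G)
Function('c')(w) = Add(2, w) (Function('c')(w) = Add(Add(2, Mul(2, w)), Mul(-1, w)) = Add(2, w))
Function('f')(V, d) = Add(3, Mul(-1, V, Add(3, V))) (Function('f')(V, d) = Add(3, Mul(-1, Mul(V, Add(3, V)))) = Add(3, Mul(-1, V, Add(3, V))))
Mul(Function('f')(Function('R')(-4, 1), Function('t')(2)), Add(Function('c')(10), -21)) = Mul(Add(3, Mul(-1, Pow(Add(5, Mul(-1, 1)), 2)), Mul(-3, Add(5, Mul(-1, 1)))), Add(Add(2, 10), -21)) = Mul(Add(3, Mul(-1, Pow(Add(5, -1), 2)), Mul(-3, Add(5, -1))), Add(12, -21)) = Mul(Add(3, Mul(-1, Pow(4, 2)), Mul(-3, 4)), -9) = Mul(Add(3, Mul(-1, 16), -12), -9) = Mul(Add(3, -16, -12), -9) = Mul(-25, -9) = 225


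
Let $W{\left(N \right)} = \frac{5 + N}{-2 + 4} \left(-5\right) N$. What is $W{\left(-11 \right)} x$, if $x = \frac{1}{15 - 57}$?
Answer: $\frac{55}{14} \approx 3.9286$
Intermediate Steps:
$W{\left(N \right)} = N \left(- \frac{25}{2} - \frac{5 N}{2}\right)$ ($W{\left(N \right)} = \frac{5 + N}{2} \left(-5\right) N = \left(5 + N\right) \frac{1}{2} \left(-5\right) N = \left(\frac{5}{2} + \frac{N}{2}\right) \left(-5\right) N = \left(- \frac{25}{2} - \frac{5 N}{2}\right) N = N \left(- \frac{25}{2} - \frac{5 N}{2}\right)$)
$x = - \frac{1}{42}$ ($x = \frac{1}{-42} = - \frac{1}{42} \approx -0.02381$)
$W{\left(-11 \right)} x = \left(- \frac{5}{2}\right) \left(-11\right) \left(5 - 11\right) \left(- \frac{1}{42}\right) = \left(- \frac{5}{2}\right) \left(-11\right) \left(-6\right) \left(- \frac{1}{42}\right) = \left(-165\right) \left(- \frac{1}{42}\right) = \frac{55}{14}$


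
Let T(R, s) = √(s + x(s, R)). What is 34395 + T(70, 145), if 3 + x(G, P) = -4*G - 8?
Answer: 34395 + I*√446 ≈ 34395.0 + 21.119*I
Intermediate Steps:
x(G, P) = -11 - 4*G (x(G, P) = -3 + (-4*G - 8) = -3 + (-8 - 4*G) = -11 - 4*G)
T(R, s) = √(-11 - 3*s) (T(R, s) = √(s + (-11 - 4*s)) = √(-11 - 3*s))
34395 + T(70, 145) = 34395 + √(-11 - 3*145) = 34395 + √(-11 - 435) = 34395 + √(-446) = 34395 + I*√446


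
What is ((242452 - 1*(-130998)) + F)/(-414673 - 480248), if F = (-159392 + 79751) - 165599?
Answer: -128210/894921 ≈ -0.14326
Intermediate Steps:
F = -245240 (F = -79641 - 165599 = -245240)
((242452 - 1*(-130998)) + F)/(-414673 - 480248) = ((242452 - 1*(-130998)) - 245240)/(-414673 - 480248) = ((242452 + 130998) - 245240)/(-894921) = (373450 - 245240)*(-1/894921) = 128210*(-1/894921) = -128210/894921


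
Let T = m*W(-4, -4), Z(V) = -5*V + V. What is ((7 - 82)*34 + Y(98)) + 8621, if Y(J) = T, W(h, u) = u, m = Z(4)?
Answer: 6135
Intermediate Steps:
Z(V) = -4*V
m = -16 (m = -4*4 = -16)
T = 64 (T = -16*(-4) = 64)
Y(J) = 64
((7 - 82)*34 + Y(98)) + 8621 = ((7 - 82)*34 + 64) + 8621 = (-75*34 + 64) + 8621 = (-2550 + 64) + 8621 = -2486 + 8621 = 6135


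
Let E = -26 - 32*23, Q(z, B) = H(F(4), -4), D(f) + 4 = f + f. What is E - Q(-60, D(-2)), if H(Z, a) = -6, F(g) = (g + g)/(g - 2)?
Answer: -756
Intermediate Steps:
D(f) = -4 + 2*f (D(f) = -4 + (f + f) = -4 + 2*f)
F(g) = 2*g/(-2 + g) (F(g) = (2*g)/(-2 + g) = 2*g/(-2 + g))
Q(z, B) = -6
E = -762 (E = -26 - 736 = -762)
E - Q(-60, D(-2)) = -762 - 1*(-6) = -762 + 6 = -756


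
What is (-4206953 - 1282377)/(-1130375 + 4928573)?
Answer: -2744665/1899099 ≈ -1.4452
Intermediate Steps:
(-4206953 - 1282377)/(-1130375 + 4928573) = -5489330/3798198 = -5489330*1/3798198 = -2744665/1899099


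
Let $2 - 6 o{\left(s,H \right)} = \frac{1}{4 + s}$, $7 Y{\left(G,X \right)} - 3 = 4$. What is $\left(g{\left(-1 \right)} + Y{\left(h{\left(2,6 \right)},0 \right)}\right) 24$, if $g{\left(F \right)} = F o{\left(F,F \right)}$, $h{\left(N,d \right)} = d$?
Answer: $\frac{52}{3} \approx 17.333$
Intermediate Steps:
$Y{\left(G,X \right)} = 1$ ($Y{\left(G,X \right)} = \frac{3}{7} + \frac{1}{7} \cdot 4 = \frac{3}{7} + \frac{4}{7} = 1$)
$o{\left(s,H \right)} = \frac{1}{3} - \frac{1}{6 \left(4 + s\right)}$
$g{\left(F \right)} = \frac{F \left(7 + 2 F\right)}{6 \left(4 + F\right)}$ ($g{\left(F \right)} = F \frac{7 + 2 F}{6 \left(4 + F\right)} = \frac{F \left(7 + 2 F\right)}{6 \left(4 + F\right)}$)
$\left(g{\left(-1 \right)} + Y{\left(h{\left(2,6 \right)},0 \right)}\right) 24 = \left(\frac{1}{6} \left(-1\right) \frac{1}{4 - 1} \left(7 + 2 \left(-1\right)\right) + 1\right) 24 = \left(\frac{1}{6} \left(-1\right) \frac{1}{3} \left(7 - 2\right) + 1\right) 24 = \left(\frac{1}{6} \left(-1\right) \frac{1}{3} \cdot 5 + 1\right) 24 = \left(- \frac{5}{18} + 1\right) 24 = \frac{13}{18} \cdot 24 = \frac{52}{3}$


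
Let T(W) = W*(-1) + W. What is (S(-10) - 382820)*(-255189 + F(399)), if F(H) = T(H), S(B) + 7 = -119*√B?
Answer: 97693239303 + 30367491*I*√10 ≈ 9.7693e+10 + 9.603e+7*I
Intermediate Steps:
S(B) = -7 - 119*√B
T(W) = 0 (T(W) = -W + W = 0)
F(H) = 0
(S(-10) - 382820)*(-255189 + F(399)) = ((-7 - 119*I*√10) - 382820)*(-255189 + 0) = ((-7 - 119*I*√10) - 382820)*(-255189) = (-382827 - 119*I*√10)*(-255189) = 97693239303 + 30367491*I*√10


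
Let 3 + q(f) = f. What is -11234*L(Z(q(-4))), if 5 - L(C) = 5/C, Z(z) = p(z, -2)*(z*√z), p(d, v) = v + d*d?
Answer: -56170 + 56170*I*√7/2303 ≈ -56170.0 + 64.53*I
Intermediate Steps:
q(f) = -3 + f
p(d, v) = v + d²
Z(z) = z^(3/2)*(-2 + z²) (Z(z) = (-2 + z²)*(z*√z) = (-2 + z²)*z^(3/2) = z^(3/2)*(-2 + z²))
L(C) = 5 - 5/C
-11234*L(Z(q(-4))) = -11234*(5 - 5*1/((-3 - 4)^(3/2)*(-2 + (-3 - 4)²))) = -11234*(5 - 5*I*√7/(49*(-2 + (-7)²))) = -11234*(5 - 5*I*√7/(49*(-2 + 49))) = -11234*(5 - 5*I*√7/2303) = -56170 + 56170*I*√7/2303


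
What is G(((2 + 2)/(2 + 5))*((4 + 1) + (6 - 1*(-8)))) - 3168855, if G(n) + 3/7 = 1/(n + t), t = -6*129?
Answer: -118496179945/37394 ≈ -3.1689e+6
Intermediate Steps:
t = -774
G(n) = -3/7 + 1/(-774 + n) (G(n) = -3/7 + 1/(n - 774) = -3/7 + 1/(-774 + n))
G(((2 + 2)/(2 + 5))*((4 + 1) + (6 - 1*(-8)))) - 3168855 = (2329 - 3*(2 + 2)/(2 + 5)*((4 + 1) + (6 - 1*(-8))))/(7*(-774 + ((2 + 2)/(2 + 5))*((4 + 1) + (6 - 1*(-8))))) - 3168855 = (2329 - 3*4/7*(5 + (6 + 8)))/(7*(-774 + (4/7)*(5 + (6 + 8)))) - 3168855 = (2329 - 3*4*(1/7)*(5 + 14))/(7*(-774 + (4*(1/7))*(5 + 14))) - 3168855 = (2329 - 12*19/7)/(7*(-774 + (4/7)*19)) - 3168855 = (2329 - 3*76/7)/(7*(-774 + 76/7)) - 3168855 = (2329 - 228/7)/(7*(-5342/7)) - 3168855 = (1/7)*(-7/5342)*(16075/7) - 3168855 = -16075/37394 - 3168855 = -118496179945/37394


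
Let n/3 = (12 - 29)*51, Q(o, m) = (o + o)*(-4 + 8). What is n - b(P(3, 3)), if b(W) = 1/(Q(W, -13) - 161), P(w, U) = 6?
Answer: -293912/113 ≈ -2601.0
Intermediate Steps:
Q(o, m) = 8*o (Q(o, m) = (2*o)*4 = 8*o)
n = -2601 (n = 3*((12 - 29)*51) = 3*(-17*51) = 3*(-867) = -2601)
b(W) = 1/(-161 + 8*W) (b(W) = 1/(8*W - 161) = 1/(-161 + 8*W))
n - b(P(3, 3)) = -2601 - 1/(-161 + 8*6) = -2601 - 1/(-161 + 48) = -2601 - 1/(-113) = -2601 - 1*(-1/113) = -2601 + 1/113 = -293912/113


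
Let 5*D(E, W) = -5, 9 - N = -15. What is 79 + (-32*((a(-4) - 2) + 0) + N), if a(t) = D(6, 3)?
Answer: 199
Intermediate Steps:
N = 24 (N = 9 - 1*(-15) = 9 + 15 = 24)
D(E, W) = -1 (D(E, W) = (⅕)*(-5) = -1)
a(t) = -1
79 + (-32*((a(-4) - 2) + 0) + N) = 79 + (-32*((-1 - 2) + 0) + 24) = 79 + (-32*(-3 + 0) + 24) = 79 + (-32*(-3) + 24) = 79 + (96 + 24) = 79 + 120 = 199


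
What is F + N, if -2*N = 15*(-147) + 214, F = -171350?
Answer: -340709/2 ≈ -1.7035e+5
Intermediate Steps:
N = 1991/2 (N = -(15*(-147) + 214)/2 = -(-2205 + 214)/2 = -1/2*(-1991) = 1991/2 ≈ 995.50)
F + N = -171350 + 1991/2 = -340709/2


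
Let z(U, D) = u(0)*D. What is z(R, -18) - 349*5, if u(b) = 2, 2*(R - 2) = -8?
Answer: -1781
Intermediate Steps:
R = -2 (R = 2 + (1/2)*(-8) = 2 - 4 = -2)
z(U, D) = 2*D
z(R, -18) - 349*5 = 2*(-18) - 349*5 = -36 - 1745 = -1781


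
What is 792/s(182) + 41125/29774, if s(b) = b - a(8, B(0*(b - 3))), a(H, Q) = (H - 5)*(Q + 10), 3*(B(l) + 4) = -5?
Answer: 30531133/5031806 ≈ 6.0676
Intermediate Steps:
B(l) = -17/3 (B(l) = -4 + (⅓)*(-5) = -4 - 5/3 = -17/3)
a(H, Q) = (-5 + H)*(10 + Q)
s(b) = -13 + b (s(b) = b - (-50 - 5*(-17/3) + 10*8 + 8*(-17/3)) = b - (-50 + 85/3 + 80 - 136/3) = b - 1*13 = b - 13 = -13 + b)
792/s(182) + 41125/29774 = 792/(-13 + 182) + 41125/29774 = 792/169 + 41125*(1/29774) = 792*(1/169) + 41125/29774 = 792/169 + 41125/29774 = 30531133/5031806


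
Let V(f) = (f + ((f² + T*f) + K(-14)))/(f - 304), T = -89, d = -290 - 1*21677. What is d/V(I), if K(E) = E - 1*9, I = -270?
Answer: 307538/2357 ≈ 130.48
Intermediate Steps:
d = -21967 (d = -290 - 21677 = -21967)
K(E) = -9 + E (K(E) = E - 9 = -9 + E)
V(f) = (-23 + f² - 88*f)/(-304 + f) (V(f) = (f + ((f² - 89*f) + (-9 - 14)))/(f - 304) = (f + ((f² - 89*f) - 23))/(-304 + f) = (f + (-23 + f² - 89*f))/(-304 + f) = (-23 + f² - 88*f)/(-304 + f))
d/V(I) = -21967*(-304 - 270)/(-23 + (-270)² - 88*(-270)) = -21967*(-574/(-23 + 72900 + 23760)) = -21967/((-1/574*96637)) = -21967/(-2357/14) = -21967*(-14/2357) = 307538/2357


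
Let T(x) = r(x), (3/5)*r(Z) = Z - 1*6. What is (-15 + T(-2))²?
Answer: 7225/9 ≈ 802.78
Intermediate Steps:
r(Z) = -10 + 5*Z/3 (r(Z) = 5*(Z - 1*6)/3 = 5*(Z - 6)/3 = 5*(-6 + Z)/3 = -10 + 5*Z/3)
T(x) = -10 + 5*x/3
(-15 + T(-2))² = (-15 + (-10 + (5/3)*(-2)))² = (-15 + (-10 - 10/3))² = (-15 - 40/3)² = (-85/3)² = 7225/9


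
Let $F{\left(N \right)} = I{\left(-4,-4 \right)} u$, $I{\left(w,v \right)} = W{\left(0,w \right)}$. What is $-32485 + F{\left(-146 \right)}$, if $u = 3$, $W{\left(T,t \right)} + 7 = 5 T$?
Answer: $-32506$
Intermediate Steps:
$W{\left(T,t \right)} = -7 + 5 T$
$I{\left(w,v \right)} = -7$ ($I{\left(w,v \right)} = -7 + 5 \cdot 0 = -7 + 0 = -7$)
$F{\left(N \right)} = -21$ ($F{\left(N \right)} = \left(-7\right) 3 = -21$)
$-32485 + F{\left(-146 \right)} = -32485 - 21 = -32506$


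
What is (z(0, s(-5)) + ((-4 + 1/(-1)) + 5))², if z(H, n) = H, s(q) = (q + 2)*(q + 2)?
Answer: 0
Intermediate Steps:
s(q) = (2 + q)² (s(q) = (2 + q)*(2 + q) = (2 + q)²)
(z(0, s(-5)) + ((-4 + 1/(-1)) + 5))² = (0 + ((-4 + 1/(-1)) + 5))² = (0 + ((-4 - 1) + 5))² = (0 + (-5 + 5))² = (0 + 0)² = 0² = 0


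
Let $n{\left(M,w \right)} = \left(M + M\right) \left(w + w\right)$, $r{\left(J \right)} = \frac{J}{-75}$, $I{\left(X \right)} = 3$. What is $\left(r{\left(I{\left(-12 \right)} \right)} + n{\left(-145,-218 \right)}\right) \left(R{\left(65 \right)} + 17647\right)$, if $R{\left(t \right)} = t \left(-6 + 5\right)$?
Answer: $\frac{55576684418}{25} \approx 2.2231 \cdot 10^{9}$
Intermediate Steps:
$r{\left(J \right)} = - \frac{J}{75}$ ($r{\left(J \right)} = J \left(- \frac{1}{75}\right) = - \frac{J}{75}$)
$n{\left(M,w \right)} = 4 M w$ ($n{\left(M,w \right)} = 2 M 2 w = 4 M w$)
$R{\left(t \right)} = - t$ ($R{\left(t \right)} = t \left(-1\right) = - t$)
$\left(r{\left(I{\left(-12 \right)} \right)} + n{\left(-145,-218 \right)}\right) \left(R{\left(65 \right)} + 17647\right) = \left(\left(- \frac{1}{75}\right) 3 + 4 \left(-145\right) \left(-218\right)\right) \left(\left(-1\right) 65 + 17647\right) = \left(- \frac{1}{25} + 126440\right) \left(-65 + 17647\right) = \frac{3160999}{25} \cdot 17582 = \frac{55576684418}{25}$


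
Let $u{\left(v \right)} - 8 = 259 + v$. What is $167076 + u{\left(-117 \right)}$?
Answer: $167226$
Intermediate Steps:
$u{\left(v \right)} = 267 + v$ ($u{\left(v \right)} = 8 + \left(259 + v\right) = 267 + v$)
$167076 + u{\left(-117 \right)} = 167076 + \left(267 - 117\right) = 167076 + 150 = 167226$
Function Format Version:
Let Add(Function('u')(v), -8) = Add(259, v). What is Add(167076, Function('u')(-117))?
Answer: 167226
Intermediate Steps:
Function('u')(v) = Add(267, v) (Function('u')(v) = Add(8, Add(259, v)) = Add(267, v))
Add(167076, Function('u')(-117)) = Add(167076, Add(267, -117)) = Add(167076, 150) = 167226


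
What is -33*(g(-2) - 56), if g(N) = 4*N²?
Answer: 1320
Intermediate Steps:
-33*(g(-2) - 56) = -33*(4*(-2)² - 56) = -33*(4*4 - 56) = -33*(16 - 56) = -33*(-40) = 1320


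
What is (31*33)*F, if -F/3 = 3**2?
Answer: -27621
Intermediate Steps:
F = -27 (F = -3*3**2 = -3*9 = -27)
(31*33)*F = (31*33)*(-27) = 1023*(-27) = -27621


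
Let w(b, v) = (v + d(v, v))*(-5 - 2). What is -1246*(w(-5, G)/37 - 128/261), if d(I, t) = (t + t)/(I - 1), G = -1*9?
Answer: -52446632/48285 ≈ -1086.2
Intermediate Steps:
G = -9
d(I, t) = 2*t/(-1 + I) (d(I, t) = (2*t)/(-1 + I) = 2*t/(-1 + I))
w(b, v) = -7*v - 14*v/(-1 + v) (w(b, v) = (v + 2*v/(-1 + v))*(-5 - 2) = (v + 2*v/(-1 + v))*(-7) = -7*v - 14*v/(-1 + v))
-1246*(w(-5, G)/37 - 128/261) = -1246*((7*(-9)*(-1 - 1*(-9))/(-1 - 9))/37 - 128/261) = -1246*((7*(-9)*(-1 + 9)/(-10))*(1/37) - 128*1/261) = -1246*((7*(-9)*(-⅒)*8)*(1/37) - 128/261) = -1246*((252/5)*(1/37) - 128/261) = -1246*(252/185 - 128/261) = -1246*42092/48285 = -52446632/48285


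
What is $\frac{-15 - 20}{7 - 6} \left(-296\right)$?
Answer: $10360$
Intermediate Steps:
$\frac{-15 - 20}{7 - 6} \left(-296\right) = - \frac{35}{1} \left(-296\right) = \left(-35\right) 1 \left(-296\right) = \left(-35\right) \left(-296\right) = 10360$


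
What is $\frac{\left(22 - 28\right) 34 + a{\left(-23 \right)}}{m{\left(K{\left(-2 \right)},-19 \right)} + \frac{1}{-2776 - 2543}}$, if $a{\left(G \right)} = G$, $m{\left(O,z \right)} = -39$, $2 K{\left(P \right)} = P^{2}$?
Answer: $\frac{1207413}{207442} \approx 5.8205$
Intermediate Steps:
$K{\left(P \right)} = \frac{P^{2}}{2}$
$\frac{\left(22 - 28\right) 34 + a{\left(-23 \right)}}{m{\left(K{\left(-2 \right)},-19 \right)} + \frac{1}{-2776 - 2543}} = \frac{\left(22 - 28\right) 34 - 23}{-39 + \frac{1}{-2776 - 2543}} = \frac{\left(-6\right) 34 - 23}{-39 + \frac{1}{-5319}} = \frac{-204 - 23}{-39 - \frac{1}{5319}} = - \frac{227}{- \frac{207442}{5319}} = \left(-227\right) \left(- \frac{5319}{207442}\right) = \frac{1207413}{207442}$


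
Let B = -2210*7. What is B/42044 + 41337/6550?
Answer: 204580541/34423525 ≈ 5.9430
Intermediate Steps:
B = -15470
B/42044 + 41337/6550 = -15470/42044 + 41337/6550 = -15470*1/42044 + 41337*(1/6550) = -7735/21022 + 41337/6550 = 204580541/34423525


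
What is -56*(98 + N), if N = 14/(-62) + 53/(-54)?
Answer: -4536868/837 ≈ -5420.4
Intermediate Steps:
N = -2021/1674 (N = 14*(-1/62) + 53*(-1/54) = -7/31 - 53/54 = -2021/1674 ≈ -1.2073)
-56*(98 + N) = -56*(98 - 2021/1674) = -56*162031/1674 = -4536868/837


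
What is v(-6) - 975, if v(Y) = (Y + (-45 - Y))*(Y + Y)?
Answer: -435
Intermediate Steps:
v(Y) = -90*Y
v(-6) - 975 = -90*(-6) - 975 = 540 - 975 = -435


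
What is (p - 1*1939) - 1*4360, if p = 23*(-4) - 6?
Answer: -6397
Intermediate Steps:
p = -98 (p = -92 - 6 = -98)
(p - 1*1939) - 1*4360 = (-98 - 1*1939) - 1*4360 = (-98 - 1939) - 4360 = -2037 - 4360 = -6397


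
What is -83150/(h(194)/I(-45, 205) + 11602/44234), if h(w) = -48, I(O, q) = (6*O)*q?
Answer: -16965038373750/53691161 ≈ -3.1597e+5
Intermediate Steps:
I(O, q) = 6*O*q
-83150/(h(194)/I(-45, 205) + 11602/44234) = -83150/(-48/(6*(-45)*205) + 11602/44234) = -83150/(-48/(-55350) + 11602*(1/44234)) = -83150/(-48*(-1/55350) + 5801/22117) = -83150/(8/9225 + 5801/22117) = -83150/53691161/204029325 = -83150*204029325/53691161 = -16965038373750/53691161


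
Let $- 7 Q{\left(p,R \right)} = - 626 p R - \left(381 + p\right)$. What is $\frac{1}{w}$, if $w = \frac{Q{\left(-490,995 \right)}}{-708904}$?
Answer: $\frac{4962328}{305206409} \approx 0.016259$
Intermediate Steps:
$Q{\left(p,R \right)} = \frac{381}{7} + \frac{p}{7} + \frac{626 R p}{7}$ ($Q{\left(p,R \right)} = - \frac{- 626 p R - \left(381 + p\right)}{7} = - \frac{- 626 R p - \left(381 + p\right)}{7} = - \frac{-381 - p - 626 R p}{7} = \frac{381}{7} + \frac{p}{7} + \frac{626 R p}{7}$)
$w = \frac{305206409}{4962328}$ ($w = \frac{\frac{381}{7} + \frac{1}{7} \left(-490\right) + \frac{626}{7} \cdot 995 \left(-490\right)}{-708904} = \left(\frac{381}{7} - 70 - 43600900\right) \left(- \frac{1}{708904}\right) = \left(- \frac{305206409}{7}\right) \left(- \frac{1}{708904}\right) = \frac{305206409}{4962328} \approx 61.505$)
$\frac{1}{w} = \frac{1}{\frac{305206409}{4962328}} = \frac{4962328}{305206409}$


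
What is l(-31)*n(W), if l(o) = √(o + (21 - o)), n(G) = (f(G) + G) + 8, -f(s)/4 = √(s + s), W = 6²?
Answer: -24*√42 + 44*√21 ≈ 46.096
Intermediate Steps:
W = 36
f(s) = -4*√2*√s (f(s) = -4*√(s + s) = -4*√2*√s)
n(G) = 8 + G - 4*√2*√G (n(G) = (-4*√2*√G + G) + 8 = (G - 4*√2*√G) + 8 = 8 + G - 4*√2*√G)
l(o) = √21
l(-31)*n(W) = √21*(8 + 36 - 4*√2*√36) = √21*(8 + 36 - 4*√2*6) = √21*(8 + 36 - 24*√2) = √21*(44 - 24*√2)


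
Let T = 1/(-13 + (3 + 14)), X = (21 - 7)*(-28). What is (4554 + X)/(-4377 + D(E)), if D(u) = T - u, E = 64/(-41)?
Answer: -682568/717531 ≈ -0.95127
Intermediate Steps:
E = -64/41 (E = 64*(-1/41) = -64/41 ≈ -1.5610)
X = -392 (X = 14*(-28) = -392)
T = ¼ (T = 1/(-13 + 17) = 1/4 = ¼ ≈ 0.25000)
D(u) = ¼ - u
(4554 + X)/(-4377 + D(E)) = (4554 - 392)/(-4377 + (¼ - 1*(-64/41))) = 4162/(-4377 + (¼ + 64/41)) = 4162/(-4377 + 297/164) = 4162/(-717531/164) = 4162*(-164/717531) = -682568/717531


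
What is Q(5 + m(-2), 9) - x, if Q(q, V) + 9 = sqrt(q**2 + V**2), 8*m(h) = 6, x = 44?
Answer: -53 + 5*sqrt(73)/4 ≈ -42.320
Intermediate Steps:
m(h) = 3/4 (m(h) = (1/8)*6 = 3/4)
Q(q, V) = -9 + sqrt(V**2 + q**2) (Q(q, V) = -9 + sqrt(q**2 + V**2) = -9 + sqrt(V**2 + q**2))
Q(5 + m(-2), 9) - x = (-9 + sqrt(9**2 + (5 + 3/4)**2)) - 1*44 = (-9 + sqrt(81 + (23/4)**2)) - 44 = (-9 + sqrt(81 + 529/16)) - 44 = (-9 + sqrt(1825/16)) - 44 = (-9 + 5*sqrt(73)/4) - 44 = -53 + 5*sqrt(73)/4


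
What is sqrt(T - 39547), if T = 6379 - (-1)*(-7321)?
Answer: I*sqrt(40489) ≈ 201.22*I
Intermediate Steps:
T = -942 (T = 6379 - 1*7321 = 6379 - 7321 = -942)
sqrt(T - 39547) = sqrt(-942 - 39547) = sqrt(-40489) = I*sqrt(40489)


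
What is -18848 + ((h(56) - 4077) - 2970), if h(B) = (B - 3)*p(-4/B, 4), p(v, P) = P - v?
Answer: -359509/14 ≈ -25679.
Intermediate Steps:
h(B) = (-3 + B)*(4 + 4/B) (h(B) = (B - 3)*(4 - (-4)/B) = (-3 + B)*(4 + 4/B))
-18848 + ((h(56) - 4077) - 2970) = -18848 + (((-8 - 12/56 + 4*56) - 4077) - 2970) = -18848 + (((-8 - 12*1/56 + 224) - 4077) - 2970) = -18848 + (((-8 - 3/14 + 224) - 4077) - 2970) = -18848 + ((3021/14 - 4077) - 2970) = -18848 + (-54057/14 - 2970) = -18848 - 95637/14 = -359509/14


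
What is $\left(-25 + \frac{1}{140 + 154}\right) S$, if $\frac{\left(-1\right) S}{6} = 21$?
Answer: $\frac{22047}{7} \approx 3149.6$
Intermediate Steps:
$S = -126$ ($S = \left(-6\right) 21 = -126$)
$\left(-25 + \frac{1}{140 + 154}\right) S = \left(-25 + \frac{1}{140 + 154}\right) \left(-126\right) = \left(-25 + \frac{1}{294}\right) \left(-126\right) = \left(- \frac{7349}{294}\right) \left(-126\right) = \frac{22047}{7}$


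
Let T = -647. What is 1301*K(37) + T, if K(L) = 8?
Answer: 9761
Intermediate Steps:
1301*K(37) + T = 1301*8 - 647 = 10408 - 647 = 9761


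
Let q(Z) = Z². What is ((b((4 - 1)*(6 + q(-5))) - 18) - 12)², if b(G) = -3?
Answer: 1089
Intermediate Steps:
((b((4 - 1)*(6 + q(-5))) - 18) - 12)² = ((-3 - 18) - 12)² = (-21 - 12)² = (-33)² = 1089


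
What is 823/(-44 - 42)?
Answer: -823/86 ≈ -9.5698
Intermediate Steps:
823/(-44 - 42) = 823/(-86) = -1/86*823 = -823/86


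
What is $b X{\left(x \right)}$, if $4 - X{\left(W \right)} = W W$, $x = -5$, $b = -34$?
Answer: $714$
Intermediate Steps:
$X{\left(W \right)} = 4 - W^{2}$ ($X{\left(W \right)} = 4 - W W = 4 - W^{2}$)
$b X{\left(x \right)} = - 34 \left(4 - \left(-5\right)^{2}\right) = - 34 \left(4 - 25\right) = \left(-34\right) \left(-21\right) = 714$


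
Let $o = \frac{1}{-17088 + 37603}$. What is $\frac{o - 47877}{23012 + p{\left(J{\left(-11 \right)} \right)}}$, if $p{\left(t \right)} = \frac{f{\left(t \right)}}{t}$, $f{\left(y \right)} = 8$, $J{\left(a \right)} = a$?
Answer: $- \frac{491098327}{236038130} \approx -2.0806$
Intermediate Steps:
$o = \frac{1}{20515} \approx 4.8745 \cdot 10^{-5}$
$p{\left(t \right)} = \frac{8}{t}$
$\frac{o - 47877}{23012 + p{\left(J{\left(-11 \right)} \right)}} = \frac{\frac{1}{20515} - 47877}{23012 + \frac{8}{-11}} = - \frac{982196654}{20515 \left(23012 + 8 \left(- \frac{1}{11}\right)\right)} = - \frac{982196654}{20515 \left(23012 - \frac{8}{11}\right)} = - \frac{982196654}{20515 \cdot \frac{253124}{11}} = \left(- \frac{982196654}{20515}\right) \frac{11}{253124} = - \frac{491098327}{236038130}$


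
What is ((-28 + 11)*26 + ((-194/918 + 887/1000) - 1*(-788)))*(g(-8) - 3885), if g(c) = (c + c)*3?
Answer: -69537246121/51000 ≈ -1.3635e+6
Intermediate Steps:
g(c) = 6*c (g(c) = (2*c)*3 = 6*c)
((-28 + 11)*26 + ((-194/918 + 887/1000) - 1*(-788)))*(g(-8) - 3885) = ((-28 + 11)*26 + ((-194/918 + 887/1000) - 1*(-788)))*(6*(-8) - 3885) = (-17*26 + ((-194*1/918 + 887*(1/1000)) + 788))*(-48 - 3885) = (-442 + ((-97/459 + 887/1000) + 788))*(-3933) = (-442 + (310133/459000 + 788))*(-3933) = (-442 + 362002133/459000)*(-3933) = (159124133/459000)*(-3933) = -69537246121/51000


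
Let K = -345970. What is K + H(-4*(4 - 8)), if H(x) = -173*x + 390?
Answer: -348348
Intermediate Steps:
H(x) = 390 - 173*x
K + H(-4*(4 - 8)) = -345970 + (390 - (-692)*(4 - 8)) = -345970 + (390 - (-692)*(-4)) = -345970 + (390 - 173*16) = -345970 + (390 - 2768) = -345970 - 2378 = -348348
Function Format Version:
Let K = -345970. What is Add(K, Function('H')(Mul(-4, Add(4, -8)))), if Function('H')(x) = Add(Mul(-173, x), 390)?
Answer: -348348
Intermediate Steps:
Function('H')(x) = Add(390, Mul(-173, x))
Add(K, Function('H')(Mul(-4, Add(4, -8)))) = Add(-345970, Add(390, Mul(-173, Mul(-4, Add(4, -8))))) = Add(-345970, Add(390, Mul(-173, Mul(-4, -4)))) = Add(-345970, Add(390, Mul(-173, 16))) = Add(-345970, Add(390, -2768)) = Add(-345970, -2378) = -348348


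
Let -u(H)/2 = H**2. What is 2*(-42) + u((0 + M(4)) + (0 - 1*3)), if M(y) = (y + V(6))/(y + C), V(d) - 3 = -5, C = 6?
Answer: -2492/25 ≈ -99.680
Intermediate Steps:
V(d) = -2 (V(d) = 3 - 5 = -2)
M(y) = (-2 + y)/(6 + y) (M(y) = (y - 2)/(y + 6) = (-2 + y)/(6 + y))
u(H) = -2*H**2
2*(-42) + u((0 + M(4)) + (0 - 1*3)) = 2*(-42) - 2*((0 + (-2 + 4)/(6 + 4)) + (0 - 1*3))**2 = -84 - 2*((0 + 2/10) + (0 - 3))**2 = -84 - 2*((0 + (1/10)*2) - 3)**2 = -84 - 2*((0 + 1/5) - 3)**2 = -84 - 2*(1/5 - 3)**2 = -84 - 2*(-14/5)**2 = -84 - 2*196/25 = -84 - 392/25 = -2492/25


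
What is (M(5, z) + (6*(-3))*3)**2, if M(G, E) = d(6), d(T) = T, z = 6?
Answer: 2304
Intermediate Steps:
M(G, E) = 6
(M(5, z) + (6*(-3))*3)**2 = (6 + (6*(-3))*3)**2 = (6 - 18*3)**2 = (6 - 54)**2 = (-48)**2 = 2304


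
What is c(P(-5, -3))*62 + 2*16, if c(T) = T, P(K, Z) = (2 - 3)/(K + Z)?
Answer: 159/4 ≈ 39.750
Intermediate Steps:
P(K, Z) = -1/(K + Z)
c(P(-5, -3))*62 + 2*16 = -1/(-5 - 3)*62 + 2*16 = -1/(-8)*62 + 32 = -1*(-1/8)*62 + 32 = (1/8)*62 + 32 = 31/4 + 32 = 159/4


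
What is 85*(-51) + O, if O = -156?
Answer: -4491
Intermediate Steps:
85*(-51) + O = 85*(-51) - 156 = -4335 - 156 = -4491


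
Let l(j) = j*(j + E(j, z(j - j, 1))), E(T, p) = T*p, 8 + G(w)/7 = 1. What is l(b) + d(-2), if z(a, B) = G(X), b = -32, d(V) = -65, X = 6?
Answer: -49217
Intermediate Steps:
G(w) = -49 (G(w) = -56 + 7*1 = -56 + 7 = -49)
z(a, B) = -49
l(j) = -48*j² (l(j) = j*(j + j*(-49)) = j*(j - 49*j) = j*(-48*j) = -48*j²)
l(b) + d(-2) = -48*(-32)² - 65 = -48*1024 - 65 = -49152 - 65 = -49217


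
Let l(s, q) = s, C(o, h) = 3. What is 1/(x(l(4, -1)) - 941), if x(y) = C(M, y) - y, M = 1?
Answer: -1/942 ≈ -0.0010616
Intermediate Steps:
x(y) = 3 - y
1/(x(l(4, -1)) - 941) = 1/((3 - 1*4) - 941) = 1/((3 - 4) - 941) = 1/(-1 - 941) = 1/(-942) = -1/942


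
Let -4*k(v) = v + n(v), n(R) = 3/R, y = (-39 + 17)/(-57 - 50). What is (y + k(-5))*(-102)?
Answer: -87618/535 ≈ -163.77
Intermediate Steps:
y = 22/107 (y = -22/(-107) = -22*(-1/107) = 22/107 ≈ 0.20561)
k(v) = -3/(4*v) - v/4 (k(v) = -(v + 3/v)/4 = -3/(4*v) - v/4)
(y + k(-5))*(-102) = (22/107 + (1/4)*(-3 - 1*(-5)**2)/(-5))*(-102) = (22/107 + (1/4)*(-1/5)*(-3 - 1*25))*(-102) = (22/107 + (1/4)*(-1/5)*(-3 - 25))*(-102) = (22/107 + (1/4)*(-1/5)*(-28))*(-102) = (22/107 + 7/5)*(-102) = (859/535)*(-102) = -87618/535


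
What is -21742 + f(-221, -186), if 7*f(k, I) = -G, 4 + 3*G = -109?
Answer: -456469/21 ≈ -21737.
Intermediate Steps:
G = -113/3 (G = -4/3 + (1/3)*(-109) = -4/3 - 109/3 = -113/3 ≈ -37.667)
f(k, I) = 113/21 (f(k, I) = (-1*(-113/3))/7 = (1/7)*(113/3) = 113/21)
-21742 + f(-221, -186) = -21742 + 113/21 = -456469/21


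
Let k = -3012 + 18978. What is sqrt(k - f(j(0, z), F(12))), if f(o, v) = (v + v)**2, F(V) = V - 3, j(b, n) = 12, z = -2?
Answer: 3*sqrt(1738) ≈ 125.07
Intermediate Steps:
F(V) = -3 + V
f(o, v) = 4*v**2 (f(o, v) = (2*v)**2 = 4*v**2)
k = 15966
sqrt(k - f(j(0, z), F(12))) = sqrt(15966 - 4*(-3 + 12)**2) = sqrt(15966 - 4*9**2) = sqrt(15966 - 4*81) = sqrt(15966 - 1*324) = sqrt(15966 - 324) = sqrt(15642) = 3*sqrt(1738)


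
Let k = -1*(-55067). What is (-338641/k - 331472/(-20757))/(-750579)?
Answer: -11223997387/857931101141301 ≈ -1.3083e-5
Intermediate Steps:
k = 55067
(-338641/k - 331472/(-20757))/(-750579) = (-338641/55067 - 331472/(-20757))/(-750579) = (-338641*1/55067 - 331472*(-1/20757))*(-1/750579) = (-338641/55067 + 331472/20757)*(-1/750579) = (11223997387/1143025719)*(-1/750579) = -11223997387/857931101141301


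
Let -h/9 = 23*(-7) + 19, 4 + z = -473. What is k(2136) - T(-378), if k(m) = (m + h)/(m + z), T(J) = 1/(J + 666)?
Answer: 327191/159264 ≈ 2.0544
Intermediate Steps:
z = -477 (z = -4 - 473 = -477)
h = 1278 (h = -9*(23*(-7) + 19) = -9*(-161 + 19) = -9*(-142) = 1278)
T(J) = 1/(666 + J)
k(m) = (1278 + m)/(-477 + m) (k(m) = (m + 1278)/(m - 477) = (1278 + m)/(-477 + m))
k(2136) - T(-378) = (1278 + 2136)/(-477 + 2136) - 1/(666 - 378) = 3414/1659 - 1/288 = (1/1659)*3414 - 1*1/288 = 1138/553 - 1/288 = 327191/159264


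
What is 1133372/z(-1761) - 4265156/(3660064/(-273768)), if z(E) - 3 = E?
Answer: 32009433444229/100537383 ≈ 3.1838e+5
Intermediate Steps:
z(E) = 3 + E
1133372/z(-1761) - 4265156/(3660064/(-273768)) = 1133372/(3 - 1761) - 4265156/(3660064/(-273768)) = 1133372/(-1758) - 4265156/(3660064*(-1/273768)) = 1133372*(-1/1758) - 4265156/(-457508/34221) = -566686/879 - 4265156*(-34221/457508) = -566686/879 + 36489475869/114377 = 32009433444229/100537383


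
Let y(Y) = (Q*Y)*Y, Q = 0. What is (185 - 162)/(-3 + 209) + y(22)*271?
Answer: 23/206 ≈ 0.11165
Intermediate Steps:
y(Y) = 0 (y(Y) = (0*Y)*Y = 0*Y = 0)
(185 - 162)/(-3 + 209) + y(22)*271 = (185 - 162)/(-3 + 209) + 0*271 = 23/206 + 0 = 23/206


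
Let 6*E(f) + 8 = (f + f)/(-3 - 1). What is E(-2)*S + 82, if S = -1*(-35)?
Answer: 247/6 ≈ 41.167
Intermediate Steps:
S = 35
E(f) = -4/3 - f/12 (E(f) = -4/3 + ((f + f)/(-3 - 1))/6 = -4/3 + ((2*f)/(-4))/6 = -4/3 + ((2*f)*(-1/4))/6 = -4/3 + (-f/2)/6 = -4/3 - f/12)
E(-2)*S + 82 = (-4/3 - 1/12*(-2))*35 + 82 = (-4/3 + 1/6)*35 + 82 = -7/6*35 + 82 = -245/6 + 82 = 247/6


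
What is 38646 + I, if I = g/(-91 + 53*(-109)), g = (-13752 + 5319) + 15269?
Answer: 56691973/1467 ≈ 38645.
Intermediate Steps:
g = 6836 (g = -8433 + 15269 = 6836)
I = -1709/1467 (I = 6836/(-91 + 53*(-109)) = 6836/(-91 - 5777) = 6836/(-5868) = 6836*(-1/5868) = -1709/1467 ≈ -1.1650)
38646 + I = 38646 - 1709/1467 = 56691973/1467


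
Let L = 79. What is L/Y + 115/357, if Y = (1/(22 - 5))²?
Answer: 8150782/357 ≈ 22831.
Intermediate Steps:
Y = 1/289 (Y = (1/17)² = 1/289 ≈ 0.0034602)
L/Y + 115/357 = 79/(1/289) + 115/357 = 79*289 + 115*(1/357) = 22831 + 115/357 = 8150782/357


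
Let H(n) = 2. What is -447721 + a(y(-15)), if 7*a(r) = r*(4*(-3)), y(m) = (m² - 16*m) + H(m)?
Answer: -3139651/7 ≈ -4.4852e+5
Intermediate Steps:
y(m) = 2 + m² - 16*m (y(m) = (m² - 16*m) + 2 = 2 + m² - 16*m)
a(r) = -12*r/7 (a(r) = (r*(4*(-3)))/7 = (r*(-12))/7 = (-12*r)/7 = -12*r/7)
-447721 + a(y(-15)) = -447721 - 12*(2 + (-15)² - 16*(-15))/7 = -447721 - 12*(2 + 225 + 240)/7 = -447721 - 12/7*467 = -447721 - 5604/7 = -3139651/7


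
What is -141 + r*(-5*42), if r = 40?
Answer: -8541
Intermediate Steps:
-141 + r*(-5*42) = -141 + 40*(-5*42) = -141 + 40*(-210) = -141 - 8400 = -8541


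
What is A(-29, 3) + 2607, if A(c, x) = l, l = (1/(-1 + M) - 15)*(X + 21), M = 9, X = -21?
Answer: 2607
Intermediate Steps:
l = 0 (l = (1/(-1 + 9) - 15)*(-21 + 21) = (1/8 - 15)*0 = (⅛ - 15)*0 = -119/8*0 = 0)
A(c, x) = 0
A(-29, 3) + 2607 = 0 + 2607 = 2607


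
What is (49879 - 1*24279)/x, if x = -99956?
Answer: -6400/24989 ≈ -0.25611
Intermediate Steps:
(49879 - 1*24279)/x = (49879 - 1*24279)/(-99956) = (49879 - 24279)*(-1/99956) = 25600*(-1/99956) = -6400/24989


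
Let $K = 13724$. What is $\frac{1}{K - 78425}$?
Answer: $- \frac{1}{64701} \approx -1.5456 \cdot 10^{-5}$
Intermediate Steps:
$\frac{1}{K - 78425} = \frac{1}{13724 - 78425} = \frac{1}{-64701} = - \frac{1}{64701}$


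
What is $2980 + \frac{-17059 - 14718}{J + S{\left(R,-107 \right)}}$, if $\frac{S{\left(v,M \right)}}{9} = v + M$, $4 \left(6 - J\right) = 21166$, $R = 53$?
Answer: $\frac{34461694}{11543} \approx 2985.5$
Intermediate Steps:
$J = - \frac{10571}{2}$ ($J = 6 - \frac{10583}{2} = - \frac{10571}{2} \approx -5285.5$)
$S{\left(v,M \right)} = 9 M + 9 v$ ($S{\left(v,M \right)} = 9 \left(v + M\right) = 9 \left(M + v\right) = 9 M + 9 v$)
$2980 + \frac{-17059 - 14718}{J + S{\left(R,-107 \right)}} = 2980 + \frac{-17059 - 14718}{- \frac{10571}{2} + \left(9 \left(-107\right) + 9 \cdot 53\right)} = 2980 - \frac{31777}{- \frac{10571}{2} + \left(-963 + 477\right)} = 2980 - \frac{31777}{- \frac{10571}{2} - 486} = 2980 - \frac{31777}{- \frac{11543}{2}} = 2980 - - \frac{63554}{11543} = 2980 + \frac{63554}{11543} = \frac{34461694}{11543}$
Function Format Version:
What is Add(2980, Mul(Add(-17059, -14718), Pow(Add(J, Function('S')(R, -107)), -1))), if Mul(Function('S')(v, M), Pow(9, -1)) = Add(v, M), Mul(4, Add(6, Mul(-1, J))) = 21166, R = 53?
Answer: Rational(34461694, 11543) ≈ 2985.5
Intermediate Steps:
J = Rational(-10571, 2) (J = Add(6, Mul(Rational(-1, 4), 21166)) = Add(6, Rational(-10583, 2)) = Rational(-10571, 2) ≈ -5285.5)
Function('S')(v, M) = Add(Mul(9, M), Mul(9, v)) (Function('S')(v, M) = Mul(9, Add(v, M)) = Mul(9, Add(M, v)) = Add(Mul(9, M), Mul(9, v)))
Add(2980, Mul(Add(-17059, -14718), Pow(Add(J, Function('S')(R, -107)), -1))) = Add(2980, Mul(Add(-17059, -14718), Pow(Add(Rational(-10571, 2), Add(Mul(9, -107), Mul(9, 53))), -1))) = Add(2980, Mul(-31777, Pow(Add(Rational(-10571, 2), Add(-963, 477)), -1))) = Add(2980, Mul(-31777, Pow(Add(Rational(-10571, 2), -486), -1))) = Add(2980, Mul(-31777, Pow(Rational(-11543, 2), -1))) = Add(2980, Mul(-31777, Rational(-2, 11543))) = Add(2980, Rational(63554, 11543)) = Rational(34461694, 11543)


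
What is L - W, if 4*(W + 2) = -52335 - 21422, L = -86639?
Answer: -272791/4 ≈ -68198.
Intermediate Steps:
W = -73765/4 (W = -2 + (-52335 - 21422)/4 = -2 + (¼)*(-73757) = -2 - 73757/4 = -73765/4 ≈ -18441.)
L - W = -86639 - 1*(-73765/4) = -86639 + 73765/4 = -272791/4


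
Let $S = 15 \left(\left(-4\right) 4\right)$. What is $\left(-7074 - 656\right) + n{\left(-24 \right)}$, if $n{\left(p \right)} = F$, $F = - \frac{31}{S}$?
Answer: $- \frac{1855169}{240} \approx -7729.9$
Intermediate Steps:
$S = -240$ ($S = 15 \left(-16\right) = -240$)
$F = \frac{31}{240}$ ($F = - \frac{31}{-240} = \left(-31\right) \left(- \frac{1}{240}\right) = \frac{31}{240} \approx 0.12917$)
$n{\left(p \right)} = \frac{31}{240}$
$\left(-7074 - 656\right) + n{\left(-24 \right)} = \left(-7074 - 656\right) + \frac{31}{240} = -7730 + \frac{31}{240} = - \frac{1855169}{240}$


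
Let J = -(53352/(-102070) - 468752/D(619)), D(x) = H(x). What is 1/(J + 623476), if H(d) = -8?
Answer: 51035/28828779546 ≈ 1.7703e-6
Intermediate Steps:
D(x) = -8
J = -2990318114/51035 (J = -(53352/(-102070) - 468752/(-8)) = -(53352*(-1/102070) - 468752*(-⅛)) = -(-26676/51035 + 58594) = -1*2990318114/51035 = -2990318114/51035 ≈ -58594.)
1/(J + 623476) = 1/(-2990318114/51035 + 623476) = 1/(28828779546/51035) = 51035/28828779546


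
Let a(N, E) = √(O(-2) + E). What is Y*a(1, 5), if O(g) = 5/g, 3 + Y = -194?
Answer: -197*√10/2 ≈ -311.48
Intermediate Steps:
Y = -197 (Y = -3 - 194 = -197)
a(N, E) = √(-5/2 + E) (a(N, E) = √(5/(-2) + E) = √(5*(-½) + E) = √(-5/2 + E))
Y*a(1, 5) = -197*√(-10 + 4*5)/2 = -197*√(-10 + 20)/2 = -197*√10/2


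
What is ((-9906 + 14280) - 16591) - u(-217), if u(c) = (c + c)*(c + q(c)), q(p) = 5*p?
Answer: -577285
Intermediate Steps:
u(c) = 12*c² (u(c) = (c + c)*(c + 5*c) = (2*c)*(6*c) = 12*c²)
((-9906 + 14280) - 16591) - u(-217) = ((-9906 + 14280) - 16591) - 12*(-217)² = (4374 - 16591) - 12*47089 = -12217 - 1*565068 = -12217 - 565068 = -577285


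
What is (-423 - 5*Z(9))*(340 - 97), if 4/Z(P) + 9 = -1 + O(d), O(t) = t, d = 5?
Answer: -101817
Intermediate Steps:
Z(P) = -⅘ (Z(P) = 4/(-9 + (-1 + 5)) = 4/(-9 + 4) = 4/(-5) = 4*(-⅕) = -⅘)
(-423 - 5*Z(9))*(340 - 97) = (-423 - 5*(-⅘))*(340 - 97) = (-423 + 4)*243 = -419*243 = -101817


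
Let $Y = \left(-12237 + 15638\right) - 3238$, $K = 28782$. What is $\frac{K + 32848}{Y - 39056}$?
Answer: $- \frac{61630}{38893} \approx -1.5846$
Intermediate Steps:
$Y = 163$ ($Y = 3401 - 3238 = 163$)
$\frac{K + 32848}{Y - 39056} = \frac{28782 + 32848}{163 - 39056} = \frac{61630}{-38893} = 61630 \left(- \frac{1}{38893}\right) = - \frac{61630}{38893}$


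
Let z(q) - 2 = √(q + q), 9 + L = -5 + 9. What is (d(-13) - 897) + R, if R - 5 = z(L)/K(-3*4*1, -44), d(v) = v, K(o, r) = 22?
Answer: -9954/11 + I*√10/22 ≈ -904.91 + 0.14374*I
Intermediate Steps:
L = -5 (L = -9 + (-5 + 9) = -9 + 4 = -5)
z(q) = 2 + √2*√q (z(q) = 2 + √(q + q) = 2 + √(2*q) = 2 + √2*√q)
R = 56/11 + I*√10/22 (R = 5 + (2 + √2*√(-5))/22 = 5 + (2 + √2*(I*√5))*(1/22) = 5 + (2 + I*√10)*(1/22) = 5 + (1/11 + I*√10/22) = 56/11 + I*√10/22 ≈ 5.0909 + 0.14374*I)
(d(-13) - 897) + R = (-13 - 897) + (56/11 + I*√10/22) = -910 + (56/11 + I*√10/22) = -9954/11 + I*√10/22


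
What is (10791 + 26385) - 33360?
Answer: 3816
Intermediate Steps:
(10791 + 26385) - 33360 = 37176 - 33360 = 3816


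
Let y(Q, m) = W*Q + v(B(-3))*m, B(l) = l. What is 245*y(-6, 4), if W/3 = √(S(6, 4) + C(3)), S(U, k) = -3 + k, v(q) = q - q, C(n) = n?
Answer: -8820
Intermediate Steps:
v(q) = 0
W = 6 (W = 3*√((-3 + 4) + 3) = 3*√(1 + 3) = 3*√4 = 3*2 = 6)
y(Q, m) = 6*Q (y(Q, m) = 6*Q + 0*m = 6*Q + 0 = 6*Q)
245*y(-6, 4) = 245*(6*(-6)) = 245*(-36) = -8820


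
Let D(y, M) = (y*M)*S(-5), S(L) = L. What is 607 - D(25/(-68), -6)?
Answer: 21013/34 ≈ 618.03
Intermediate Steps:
D(y, M) = -5*M*y (D(y, M) = (y*M)*(-5) = (M*y)*(-5) = -5*M*y)
607 - D(25/(-68), -6) = 607 - (-5)*(-6)*25/(-68) = 607 - (-5)*(-6)*25*(-1/68) = 607 - (-5)*(-6)*(-25)/68 = 607 - 1*(-375/34) = 607 + 375/34 = 21013/34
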